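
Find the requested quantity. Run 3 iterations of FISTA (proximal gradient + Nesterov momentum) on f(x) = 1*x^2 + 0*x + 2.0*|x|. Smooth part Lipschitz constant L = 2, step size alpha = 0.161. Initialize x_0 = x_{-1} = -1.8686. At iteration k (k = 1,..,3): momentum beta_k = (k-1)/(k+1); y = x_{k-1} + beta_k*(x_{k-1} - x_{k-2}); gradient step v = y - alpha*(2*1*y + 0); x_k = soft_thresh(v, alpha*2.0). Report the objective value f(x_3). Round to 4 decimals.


FISTA on f(x) = 1*x^2 + 0*x + 2.0*|x|
L = 2, alpha = 0.161
Iteration 1: beta = 0.0, y = -1.8686 + 0.0*(-1.8686 + 1.8686) = -1.8686
  grad(y) = -3.7372, v = y - alpha*grad = -1.2669
  prox(v) = soft_thresh(-1.2669, 0.322) = -0.9449
Iteration 2: beta = 0.3333, y = -0.9449 + 0.3333*(-0.9449 + 1.8686) = -0.637
  grad(y) = -1.274, v = y - alpha*grad = -0.4319
  prox(v) = soft_thresh(-0.4319, 0.322) = -0.1099
Iteration 3: beta = 0.5, y = -0.1099 + 0.5*(-0.1099 + 0.9449) = 0.3076
  grad(y) = 0.6152, v = y - alpha*grad = 0.2086
  prox(v) = soft_thresh(0.2086, 0.322) = 0.0
f(x_3) = 1*0.0^2 + 0*0.0 + 2.0*|0.0| = 0.0


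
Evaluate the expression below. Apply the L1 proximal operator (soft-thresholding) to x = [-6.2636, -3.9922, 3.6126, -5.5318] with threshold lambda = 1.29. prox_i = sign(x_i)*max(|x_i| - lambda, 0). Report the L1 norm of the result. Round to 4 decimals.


Soft-thresholding with lambda = 1.29:
prox(-6.2636) = sign(-6.2636)*max(|-6.2636| - 1.29, 0) = -4.9736
prox(-3.9922) = sign(-3.9922)*max(|-3.9922| - 1.29, 0) = -2.7022
prox(3.6126) = sign(3.6126)*max(|3.6126| - 1.29, 0) = 2.3226
prox(-5.5318) = sign(-5.5318)*max(|-5.5318| - 1.29, 0) = -4.2418
prox(x) = [-4.9736, -2.7022, 2.3226, -4.2418]
||prox(x)||_1 = 4.9736 + 2.7022 + 2.3226 + 4.2418 = 14.2402


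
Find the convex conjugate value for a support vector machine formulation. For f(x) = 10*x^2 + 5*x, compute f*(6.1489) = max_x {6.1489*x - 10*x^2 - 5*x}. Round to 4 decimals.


f*(y) = sup_x {y*x - a*x^2 - b*x} = sup_x {(y-b)*x - a*x^2}
FOC: (y - b) - 2a*x = 0 => x* = (y - b)/(2a)
x* = (6.1489 - 5)/(2*10) = 0.0574
f*(6.1489) = (y-b)^2/(4a) = (6.1489 - 5)^2/(4*10)
= 1.32/40 = 0.033


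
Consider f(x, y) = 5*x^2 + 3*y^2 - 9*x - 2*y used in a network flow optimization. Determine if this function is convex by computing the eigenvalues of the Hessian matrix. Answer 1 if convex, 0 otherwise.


The Hessian of f(x,y) = 5*x^2 + 3*y^2 - 9*x - 2*y is:
H = [[10, 0], [0, 6]]
Trace = 10 + 6 = 16
Determinant = 10*6 - (0)^2 = 60
Discriminant = (16)^2 - 4*60 = 16.0
Eigenvalues: lambda_1 = 6.0, lambda_2 = 10.0
The function is convex.

1


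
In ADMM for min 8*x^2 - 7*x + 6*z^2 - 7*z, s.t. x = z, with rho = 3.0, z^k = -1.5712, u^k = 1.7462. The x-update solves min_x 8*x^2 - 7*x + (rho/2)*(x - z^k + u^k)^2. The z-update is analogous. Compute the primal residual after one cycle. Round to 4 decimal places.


ADMM iteration with rho = 3.0, z^k = -1.5712, u^k = 1.7462
Step 1: x-update.
Minimize 8*x^2 - 7*x + (3.0/2)*(x + 1.5712 + 1.7462)^2
FOC: (2*8 + 3.0)*x = 7 + 3.0*(-1.5712 - 1.7462)
x^{k+1} = -0.1554
Step 2: z-update.
Minimize 6*z^2 - 7*z + (3.0/2)*(-0.1554 - z + 1.7462)^2
FOC: (2*6 + 3.0)*z = 7 + 3.0*(-0.1554 + 1.7462)
z^{k+1} = 0.7848
Step 3: u-update.
u^{k+1} = 1.7462 - 0.1554 - 0.7848 = 0.806
Step 4: Primal residual = |-0.1554 - 0.7848| = 0.9402


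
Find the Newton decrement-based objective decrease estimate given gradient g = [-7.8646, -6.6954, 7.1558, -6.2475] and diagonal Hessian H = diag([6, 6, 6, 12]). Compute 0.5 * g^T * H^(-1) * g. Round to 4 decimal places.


Step 1: H is diagonal, so H^(-1) * g = [-1.3108, -1.1159, 1.1926, -0.5206].
Step 2: g^T H^(-1) g = sum_i g_i^2 / H_ii
  = (-7.8646)^2/6 + (-6.6954)^2/6 + (7.1558)^2/6 + (-6.2475)^2/12
  = 10.3087 + 7.4714 + 8.5342 + 3.2526 = 29.5669
Step 3: Objective decrease = 0.5 * g^T H^(-1) g = 14.7835


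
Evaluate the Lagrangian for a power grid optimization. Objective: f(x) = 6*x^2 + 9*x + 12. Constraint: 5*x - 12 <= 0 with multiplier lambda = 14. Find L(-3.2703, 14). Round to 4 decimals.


Step 1: Evaluate f(x).
f(-3.2703) = 6*(-3.2703)^2 + 9*(-3.2703) + 12 = 46.7365
Step 2: Evaluate g(x).
g(-3.2703) = 5*-3.2703 - 12 = -28.3515
Step 3: Compute Lagrangian.
L = 46.7365 + 14*-28.3515 = -350.1845


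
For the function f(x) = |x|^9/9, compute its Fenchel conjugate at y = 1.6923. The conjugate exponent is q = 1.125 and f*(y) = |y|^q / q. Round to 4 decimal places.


The conjugate exponent q satisfies 1/p + 1/q = 1.
p = 9, so q = 9/(9 - 1) = 1.125
|y|^q = 1.6923^1.125 = 1.8073
f*(1.6923) = 1.8073 / 1.125 = 1.6065


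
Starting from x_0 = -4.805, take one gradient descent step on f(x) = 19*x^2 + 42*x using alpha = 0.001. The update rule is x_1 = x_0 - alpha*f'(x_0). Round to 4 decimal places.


We compute the gradient at x_0 and apply the update.
f'(x) = 38*x + 42
f'(-4.805) = 38*-4.805 + 42 = -140.59
x_1 = -4.805 - 0.001*-140.59 = -4.6644


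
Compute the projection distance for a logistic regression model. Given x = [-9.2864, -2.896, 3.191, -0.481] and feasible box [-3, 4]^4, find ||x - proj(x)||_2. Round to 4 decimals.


Project each component onto [-3, 4].
clip(-9.2864) = -3.0, clip(-2.896) = -2.896, clip(3.191) = 3.191, clip(-0.481) = -0.481
Projection = [-3.0, -2.896, 3.191, -0.481]
Squared diffs: [39.5188, 0.0, 0.0, 0.0]
Distance = sqrt(39.5188) = 6.2864


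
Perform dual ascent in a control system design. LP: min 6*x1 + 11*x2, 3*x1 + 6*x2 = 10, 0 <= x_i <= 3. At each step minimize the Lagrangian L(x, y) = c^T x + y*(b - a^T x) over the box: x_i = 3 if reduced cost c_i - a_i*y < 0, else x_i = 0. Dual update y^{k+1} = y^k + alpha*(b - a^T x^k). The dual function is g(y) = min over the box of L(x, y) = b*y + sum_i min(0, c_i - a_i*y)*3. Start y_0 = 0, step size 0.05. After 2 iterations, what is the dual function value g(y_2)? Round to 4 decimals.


Dual ascent for LP: min 6*x1 + 11*x2, 3*x1 + 6*x2 = 10, 0 <= x_i <= 3
Step 1: y^k = 0.0, reduced costs: (6.0, 11.0)
  x^k = (0.0, 0.0), subgradient = b - a^T x = 10.0
  y^{k+1} = 0.0 + 0.05*10.0 = 0.5
Step 2: y^k = 0.5, reduced costs: (4.5, 8.0)
  x^k = (0.0, 0.0), subgradient = b - a^T x = 10.0
  y^{k+1} = 0.5 + 0.05*10.0 = 1.0
Dual objective at y_2 = 1.0: reduced costs (3.0, 5.0), box minimizer x = (0.0, 0.0)
g(y_2) = b*y + (c1 - a1*y)*x1 + (c2 - a2*y)*x2 = 10*1.0 + 3.0*0.0 + 5.0*0.0 = 10.0 + 0.0 + 0.0 = 10.0


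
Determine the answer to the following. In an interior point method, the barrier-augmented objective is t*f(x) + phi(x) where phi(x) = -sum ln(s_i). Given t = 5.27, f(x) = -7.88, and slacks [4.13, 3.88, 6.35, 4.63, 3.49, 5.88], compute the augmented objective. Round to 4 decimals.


Step 1: Compute log-barrier.
ln values: [1.4183, 1.3558, 1.8485, 1.5326, 1.2499, 1.7716]
phi = -(1.4183 + 1.3558 + 1.8485 + 1.5326 + 1.2499 + 1.7716) = -9.1766
Step 2: Compute augmented objective.
t*f(x) = 5.27*-7.88 = -41.5276
Total = -41.5276 - 9.1766 = -50.7042


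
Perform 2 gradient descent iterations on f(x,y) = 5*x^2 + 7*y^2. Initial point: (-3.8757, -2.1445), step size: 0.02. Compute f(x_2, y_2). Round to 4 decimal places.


Gradient descent on f(x,y) = 5*x^2 + 7*y^2.
Starting point: (-3.8757, -2.1445), alpha = 0.02
Step 1: grad_x = 2*5*-3.8757 = -38.757, grad_y = 2*7*-2.1445 = -30.023
  x_1 = -3.8757 - 0.02*-38.757 = -3.1006
  y_1 = -2.1445 - 0.02*-30.023 = -1.544
Step 2: grad_x = 2*5*-3.1006 = -31.0056, grad_y = 2*7*-1.544 = -21.6166
  x_2 = -3.1006 - 0.02*-31.0056 = -2.4804
  y_2 = -1.544 - 0.02*-21.6166 = -1.1117
f(-2.4804, -1.1117) = 5*(-2.4804)^2 + 7*(-1.1117)^2 = 39.4144


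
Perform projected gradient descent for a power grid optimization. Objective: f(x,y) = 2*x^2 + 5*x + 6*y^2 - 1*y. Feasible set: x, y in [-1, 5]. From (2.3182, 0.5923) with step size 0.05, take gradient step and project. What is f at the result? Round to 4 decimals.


Step 1: Compute gradient at (2.3182, 0.5923).
grad_x = 2*2*2.3182 + 5 = 14.2728
grad_y = 2*6*0.5923 - 1 = 6.1076
Step 2: Gradient step.
x_raw = 2.3182 - 0.05*14.2728 = 1.6046
y_raw = 0.5923 - 0.05*6.1076 = 0.2869
Step 3: Project onto [-1, 5].
x_proj = clip(1.6046) = 1.6046
y_proj = clip(0.2869) = 0.2869
Step 4: Evaluate f.
f(1.6046, 0.2869) = 13.379


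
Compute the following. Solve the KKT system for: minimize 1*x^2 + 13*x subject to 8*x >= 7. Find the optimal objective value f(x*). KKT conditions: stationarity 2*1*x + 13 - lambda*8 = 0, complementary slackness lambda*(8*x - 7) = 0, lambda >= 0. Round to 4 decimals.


Step 1: Try lambda = 0 (constraint inactive).
x_unc = -13/(2*1) = -6.5
Check: 8*-6.5 = -52.0 < 7 -- violated!
Step 2: Constraint must be active: 8*x = 7
x* = 7/8 = 0.875
lambda = (2*1*0.875 + 13)/8 = 1.8438
Step 3: Compute optimal value.
f(x*) = 1*0.875^2 + 13*0.875 = 12.1406


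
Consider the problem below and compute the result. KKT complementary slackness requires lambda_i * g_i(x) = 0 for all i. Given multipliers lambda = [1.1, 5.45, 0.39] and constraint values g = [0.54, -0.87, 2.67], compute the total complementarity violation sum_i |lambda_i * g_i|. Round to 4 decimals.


KKT complementary slackness check:
lambda_1 * g_1 = 1.1 * 0.54 = 0.594
lambda_2 * g_2 = 5.45 * -0.87 = -4.7415
lambda_3 * g_3 = 0.39 * 2.67 = 1.0413
Total violation = 0.594 + 4.7415 + 1.0413 = 6.3768


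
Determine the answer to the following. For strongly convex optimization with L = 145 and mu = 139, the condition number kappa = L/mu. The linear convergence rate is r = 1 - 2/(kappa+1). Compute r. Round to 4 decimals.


Step 1: Compute the condition number.
kappa = L/mu = 145/139 = 1.0432
Step 2: Compute the convergence rate.
r = 1 - 2/(kappa + 1) = 1 - 2*mu/(L + mu) = (L - mu)/(L + mu) = 6/284 = 0.0211


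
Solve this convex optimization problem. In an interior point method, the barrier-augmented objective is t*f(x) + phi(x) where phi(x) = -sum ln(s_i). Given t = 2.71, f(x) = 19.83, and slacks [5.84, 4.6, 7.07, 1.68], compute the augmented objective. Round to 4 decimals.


Step 1: Compute log-barrier.
ln values: [1.7647, 1.5261, 1.9559, 0.5188]
phi = -(1.7647 + 1.5261 + 1.9559 + 0.5188) = -5.7654
Step 2: Compute augmented objective.
t*f(x) = 2.71*19.83 = 53.7393
Total = 53.7393 - 5.7654 = 47.9739


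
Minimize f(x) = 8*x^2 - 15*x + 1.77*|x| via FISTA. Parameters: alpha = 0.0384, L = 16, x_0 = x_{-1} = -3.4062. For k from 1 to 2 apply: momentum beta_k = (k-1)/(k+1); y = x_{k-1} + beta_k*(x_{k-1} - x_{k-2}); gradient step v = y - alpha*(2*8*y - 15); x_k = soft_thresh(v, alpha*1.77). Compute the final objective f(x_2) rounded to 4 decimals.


FISTA on f(x) = 8*x^2 - 15*x + 1.77*|x|
L = 16, alpha = 0.0384
Iteration 1: beta = 0.0, y = -3.4062 + 0.0*(-3.4062 + 3.4062) = -3.4062
  grad(y) = -69.4992, v = y - alpha*grad = -0.7374
  prox(v) = soft_thresh(-0.7374, 0.068) = -0.6695
Iteration 2: beta = 0.3333, y = -0.6695 + 0.3333*(-0.6695 + 3.4062) = 0.2428
  grad(y) = -11.1155, v = y - alpha*grad = 0.6696
  prox(v) = soft_thresh(0.6696, 0.068) = 0.6016
f(x_2) = 8*0.6016^2 - 15*0.6016 + 1.77*|0.6016| = -5.064


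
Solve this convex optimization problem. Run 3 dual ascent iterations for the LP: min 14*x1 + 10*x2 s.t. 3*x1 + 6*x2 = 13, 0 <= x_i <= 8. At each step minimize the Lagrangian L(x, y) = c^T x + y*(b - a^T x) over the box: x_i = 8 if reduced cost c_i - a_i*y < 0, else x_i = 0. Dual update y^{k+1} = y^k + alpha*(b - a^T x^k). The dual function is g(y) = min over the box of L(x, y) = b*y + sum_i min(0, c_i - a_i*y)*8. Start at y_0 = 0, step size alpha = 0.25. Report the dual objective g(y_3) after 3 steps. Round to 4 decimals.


Dual ascent for LP: min 14*x1 + 10*x2, 3*x1 + 6*x2 = 13, 0 <= x_i <= 8
Step 1: y^k = 0.0, reduced costs: (14.0, 10.0)
  x^k = (0.0, 0.0), subgradient = b - a^T x = 13.0
  y^{k+1} = 0.0 + 0.25*13.0 = 3.25
Step 2: y^k = 3.25, reduced costs: (4.25, -9.5)
  x^k = (0.0, 8.0), subgradient = b - a^T x = -35.0
  y^{k+1} = 3.25 + 0.25*-35.0 = -5.5
Step 3: y^k = -5.5, reduced costs: (30.5, 43.0)
  x^k = (0.0, 0.0), subgradient = b - a^T x = 13.0
  y^{k+1} = -5.5 + 0.25*13.0 = -2.25
Dual objective at y_3 = -2.25: reduced costs (20.75, 23.5), box minimizer x = (0.0, 0.0)
g(y_3) = b*y + (c1 - a1*y)*x1 + (c2 - a2*y)*x2 = 13*(-2.25) + 20.75*0.0 + 23.5*0.0 = -29.25 + 0.0 + 0.0 = -29.25


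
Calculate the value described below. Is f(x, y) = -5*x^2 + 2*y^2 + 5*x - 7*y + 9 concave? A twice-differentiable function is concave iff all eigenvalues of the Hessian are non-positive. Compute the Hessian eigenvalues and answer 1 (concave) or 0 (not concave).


The Hessian of f(x,y) = -5*x^2 + 2*y^2 + 5*x - 7*y + 9 is:
H = [[-10, 0], [0, 4]]
Trace = -10 + 4 = -6
Determinant = -10*4 - (0)^2 = -40
Discriminant = (-6)^2 - 4*-40 = 196.0
Eigenvalues: lambda_1 = -10.0, lambda_2 = 4.0
The function is not concave.

0


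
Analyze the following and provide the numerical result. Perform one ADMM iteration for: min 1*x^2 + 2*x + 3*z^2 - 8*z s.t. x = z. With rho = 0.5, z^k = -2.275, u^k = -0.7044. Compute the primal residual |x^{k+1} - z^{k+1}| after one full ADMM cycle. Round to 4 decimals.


ADMM iteration with rho = 0.5, z^k = -2.275, u^k = -0.7044
Step 1: x-update.
Minimize 1*x^2 + 2*x + (0.5/2)*(x + 2.275 - 0.7044)^2
FOC: (2*1 + 0.5)*x = -2 + 0.5*(-2.275 + 0.7044)
x^{k+1} = -1.1141
Step 2: z-update.
Minimize 3*z^2 - 8*z + (0.5/2)*(-1.1141 - z - 0.7044)^2
FOC: (2*3 + 0.5)*z = 8 + 0.5*(-1.1141 - 0.7044)
z^{k+1} = 1.0909
Step 3: u-update.
u^{k+1} = -0.7044 - 1.1141 - 1.0909 = -2.9094
Step 4: Primal residual = |-1.1141 - 1.0909| = 2.205


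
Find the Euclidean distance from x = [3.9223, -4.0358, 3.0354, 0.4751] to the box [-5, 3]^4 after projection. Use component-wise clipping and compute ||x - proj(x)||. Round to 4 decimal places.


Project each component onto [-5, 3].
clip(3.9223) = 3.0, clip(-4.0358) = -4.0358, clip(3.0354) = 3.0, clip(0.4751) = 0.4751
Projection = [3.0, -4.0358, 3.0, 0.4751]
Squared diffs: [0.8506, 0.0, 0.0013, 0.0]
Distance = sqrt(0.8519) = 0.923


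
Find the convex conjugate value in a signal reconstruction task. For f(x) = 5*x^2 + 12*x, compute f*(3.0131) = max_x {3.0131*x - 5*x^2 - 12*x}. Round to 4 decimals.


f*(y) = sup_x {y*x - a*x^2 - b*x} = sup_x {(y-b)*x - a*x^2}
FOC: (y - b) - 2a*x = 0 => x* = (y - b)/(2a)
x* = (3.0131 - 12)/(2*5) = -0.8987
f*(3.0131) = (y-b)^2/(4a) = (3.0131 - 12)^2/(4*5)
= 80.7644/20 = 4.0382


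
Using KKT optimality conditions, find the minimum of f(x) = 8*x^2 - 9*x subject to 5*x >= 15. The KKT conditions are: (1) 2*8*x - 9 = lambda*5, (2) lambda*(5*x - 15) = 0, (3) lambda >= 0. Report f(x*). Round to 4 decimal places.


Step 1: Try lambda = 0 (constraint inactive).
x_unc = 9/(2*8) = 0.5625
Check: 5*0.5625 = 2.8125 < 15 -- violated!
Step 2: Constraint must be active: 5*x = 15
x* = 15/5 = 3.0
lambda = (2*8*3.0 - 9)/5 = 7.8
Step 3: Compute optimal value.
f(x*) = 8*3.0^2 - 9*3.0 = 45.0


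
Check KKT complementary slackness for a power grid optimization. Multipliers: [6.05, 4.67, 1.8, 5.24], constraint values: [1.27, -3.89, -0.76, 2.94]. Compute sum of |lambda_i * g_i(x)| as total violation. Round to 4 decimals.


KKT complementary slackness check:
lambda_1 * g_1 = 6.05 * 1.27 = 7.6835
lambda_2 * g_2 = 4.67 * -3.89 = -18.1663
lambda_3 * g_3 = 1.8 * -0.76 = -1.368
lambda_4 * g_4 = 5.24 * 2.94 = 15.4056
Total violation = 7.6835 + 18.1663 + 1.368 + 15.4056 = 42.6234


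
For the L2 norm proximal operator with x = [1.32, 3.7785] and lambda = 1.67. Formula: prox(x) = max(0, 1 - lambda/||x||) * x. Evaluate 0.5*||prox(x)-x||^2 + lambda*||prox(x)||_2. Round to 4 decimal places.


Step 1: Compute ||x||.
||x|| = 4.0024
Step 2: Compute scaling factor.
scale = max(0, 1 - 1.67/4.0024) = 0.5828
Step 3: prox(x) = [0.7692, 2.2019]
||prox(x)|| = 2.3324
Step 4: Proximal objective.
0.5*||prox-x||^2 = 1.3945
lambda*||prox|| = 3.8951
Total = 5.2896


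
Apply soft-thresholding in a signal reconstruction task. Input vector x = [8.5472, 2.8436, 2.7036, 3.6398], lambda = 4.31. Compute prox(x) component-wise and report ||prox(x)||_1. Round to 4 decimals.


Soft-thresholding with lambda = 4.31:
prox(8.5472) = sign(8.5472)*max(|8.5472| - 4.31, 0) = 4.2372
prox(2.8436) = sign(2.8436)*max(|2.8436| - 4.31, 0) = 0.0
prox(2.7036) = sign(2.7036)*max(|2.7036| - 4.31, 0) = 0.0
prox(3.6398) = sign(3.6398)*max(|3.6398| - 4.31, 0) = 0.0
prox(x) = [4.2372, 0.0, 0.0, 0.0]
||prox(x)||_1 = 4.2372 + 0.0 + 0.0 + 0.0 = 4.2372


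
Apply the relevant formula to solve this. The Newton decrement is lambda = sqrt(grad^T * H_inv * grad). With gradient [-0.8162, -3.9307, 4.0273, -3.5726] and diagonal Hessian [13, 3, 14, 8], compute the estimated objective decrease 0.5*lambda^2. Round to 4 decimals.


Step 1: H is diagonal, so H^(-1) * g = [-0.0628, -1.3102, 0.2877, -0.4466].
Step 2: g^T H^(-1) g = sum_i g_i^2 / H_ii
  = (-0.8162)^2/13 + (-3.9307)^2/3 + (4.0273)^2/14 + (-3.5726)^2/8
  = 0.0512 + 5.1501 + 1.1585 + 1.5954 = 7.9553
Step 3: Objective decrease = 0.5 * g^T H^(-1) g = 3.9777


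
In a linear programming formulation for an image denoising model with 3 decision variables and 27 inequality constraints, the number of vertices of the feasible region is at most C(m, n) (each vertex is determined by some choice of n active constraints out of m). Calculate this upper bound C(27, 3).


Each vertex corresponds to some choice of n active constraints out of m, so the number of vertices is at most C(m, n) = m! / (n!(m-n)!).
m = 27, n = 3
Numerator: 27 * 26 * 25
Denominator: 3! = 6
C(27, 3) = 2925


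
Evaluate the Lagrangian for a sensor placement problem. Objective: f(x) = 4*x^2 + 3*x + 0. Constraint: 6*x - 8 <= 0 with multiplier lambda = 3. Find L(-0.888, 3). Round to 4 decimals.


Step 1: Evaluate f(x).
f(-0.888) = 4*(-0.888)^2 + 3*(-0.888) + 0 = 0.4902
Step 2: Evaluate g(x).
g(-0.888) = 6*-0.888 - 8 = -13.328
Step 3: Compute Lagrangian.
L = 0.4902 + 3*-13.328 = -39.4938


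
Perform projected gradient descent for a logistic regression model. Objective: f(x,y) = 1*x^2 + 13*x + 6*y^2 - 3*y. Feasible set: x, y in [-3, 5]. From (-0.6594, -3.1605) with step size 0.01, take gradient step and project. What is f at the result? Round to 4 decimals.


Step 1: Compute gradient at (-0.6594, -3.1605).
grad_x = 2*1*-0.6594 + 13 = 11.6812
grad_y = 2*6*-3.1605 - 3 = -40.926
Step 2: Gradient step.
x_raw = -0.6594 - 0.01*11.6812 = -0.7762
y_raw = -3.1605 - 0.01*-40.926 = -2.7512
Step 3: Project onto [-3, 5].
x_proj = clip(-0.7762) = -0.7762
y_proj = clip(-2.7512) = -2.7512
Step 4: Evaluate f.
f(-0.7762, -2.7512) = 44.1814


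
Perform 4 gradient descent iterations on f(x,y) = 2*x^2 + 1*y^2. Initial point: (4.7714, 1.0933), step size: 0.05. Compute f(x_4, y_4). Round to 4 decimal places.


Gradient descent on f(x,y) = 2*x^2 + 1*y^2.
Starting point: (4.7714, 1.0933), alpha = 0.05
Step 1: grad_x = 2*2*4.7714 = 19.0856, grad_y = 2*1*1.0933 = 2.1866
  x_1 = 4.7714 - 0.05*19.0856 = 3.8171
  y_1 = 1.0933 - 0.05*2.1866 = 0.984
Step 2: grad_x = 2*2*3.8171 = 15.2685, grad_y = 2*1*0.984 = 1.9679
  x_2 = 3.8171 - 0.05*15.2685 = 3.0537
  y_2 = 0.984 - 0.05*1.9679 = 0.8856
Step 3: grad_x = 2*2*3.0537 = 12.2148, grad_y = 2*1*0.8856 = 1.7711
  x_3 = 3.0537 - 0.05*12.2148 = 2.443
  y_3 = 0.8856 - 0.05*1.7711 = 0.797
Step 4: grad_x = 2*2*2.443 = 9.7718, grad_y = 2*1*0.797 = 1.594
  x_4 = 2.443 - 0.05*9.7718 = 1.9544
  y_4 = 0.797 - 0.05*1.594 = 0.7173
f(1.9544, 0.7173) = 2*1.9544^2 + 1*0.7173^2 = 8.1536


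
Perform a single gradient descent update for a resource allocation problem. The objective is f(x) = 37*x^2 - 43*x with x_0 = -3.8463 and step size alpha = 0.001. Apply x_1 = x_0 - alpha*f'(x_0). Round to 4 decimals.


We compute the gradient at x_0 and apply the update.
f'(x) = 74*x - 43
f'(-3.8463) = 74*-3.8463 - 43 = -327.6262
x_1 = -3.8463 - 0.001*-327.6262 = -3.5187


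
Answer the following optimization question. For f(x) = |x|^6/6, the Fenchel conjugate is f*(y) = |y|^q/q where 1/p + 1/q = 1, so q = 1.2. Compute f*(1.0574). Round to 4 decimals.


The conjugate exponent q satisfies 1/p + 1/q = 1.
p = 6, so q = 6/(6 - 1) = 1.2
|y|^q = 1.0574^1.2 = 1.0693
f*(1.0574) = 1.0693 / 1.2 = 0.8911


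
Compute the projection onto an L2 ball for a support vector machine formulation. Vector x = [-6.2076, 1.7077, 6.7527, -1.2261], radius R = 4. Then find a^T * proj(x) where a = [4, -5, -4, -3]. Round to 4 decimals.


Step 1: Compute ||x|| (intermediates to 6 decimals).
||x|| = sqrt((-6.2076)^2 + 1.7077^2 + 6.7527^2 + (-1.2261)^2) = 9.410251
Step 2: Project.
Since ||x|| > R, scale = R/||x|| = 4/9.410251 = 0.425068, proj(x) = scale * x
proj(x) = [-2.638652, 0.725889, 2.870357, -0.521176]
Step 3: Dot product.
a^T * proj(x) = 4*(-2.638652) - 5*0.725889 - 4*2.870357 - 3*(-0.521176) = -24.102


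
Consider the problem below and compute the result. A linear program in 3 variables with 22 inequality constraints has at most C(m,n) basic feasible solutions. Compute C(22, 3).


Each vertex corresponds to some choice of n active constraints out of m, so the number of vertices is at most C(m, n) = m! / (n!(m-n)!).
m = 22, n = 3
Numerator: 22 * 21 * 20
Denominator: 3! = 6
C(22, 3) = 1540


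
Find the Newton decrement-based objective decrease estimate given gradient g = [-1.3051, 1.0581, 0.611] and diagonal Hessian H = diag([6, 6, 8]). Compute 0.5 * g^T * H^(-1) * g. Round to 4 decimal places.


Step 1: H is diagonal, so H^(-1) * g = [-0.2175, 0.1764, 0.0764].
Step 2: g^T H^(-1) g = sum_i g_i^2 / H_ii
  = (-1.3051)^2/6 + (1.0581)^2/6 + (0.611)^2/8
  = 0.2839 + 0.1866 + 0.0467 = 0.5171
Step 3: Objective decrease = 0.5 * g^T H^(-1) g = 0.2586


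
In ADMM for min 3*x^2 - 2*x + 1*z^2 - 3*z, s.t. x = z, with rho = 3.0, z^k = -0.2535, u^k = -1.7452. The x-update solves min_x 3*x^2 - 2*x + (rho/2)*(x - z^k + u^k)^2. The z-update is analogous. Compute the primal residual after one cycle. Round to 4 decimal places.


ADMM iteration with rho = 3.0, z^k = -0.2535, u^k = -1.7452
Step 1: x-update.
Minimize 3*x^2 - 2*x + (3.0/2)*(x + 0.2535 - 1.7452)^2
FOC: (2*3 + 3.0)*x = 2 + 3.0*(-0.2535 + 1.7452)
x^{k+1} = 0.7195
Step 2: z-update.
Minimize 1*z^2 - 3*z + (3.0/2)*(0.7195 - z - 1.7452)^2
FOC: (2*1 + 3.0)*z = 3 + 3.0*(0.7195 - 1.7452)
z^{k+1} = -0.0154
Step 3: u-update.
u^{k+1} = -1.7452 + 0.7195 + 0.0154 = -1.0103
Step 4: Primal residual = |0.7195 + 0.0154| = 0.7349


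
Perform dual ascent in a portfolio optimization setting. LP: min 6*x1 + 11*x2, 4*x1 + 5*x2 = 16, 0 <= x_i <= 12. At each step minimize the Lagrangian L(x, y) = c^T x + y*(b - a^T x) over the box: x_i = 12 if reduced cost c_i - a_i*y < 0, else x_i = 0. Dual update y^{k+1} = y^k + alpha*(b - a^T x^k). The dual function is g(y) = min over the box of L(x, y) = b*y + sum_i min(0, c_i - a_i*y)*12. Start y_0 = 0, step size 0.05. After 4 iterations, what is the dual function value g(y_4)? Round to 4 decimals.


Dual ascent for LP: min 6*x1 + 11*x2, 4*x1 + 5*x2 = 16, 0 <= x_i <= 12
Step 1: y^k = 0.0, reduced costs: (6.0, 11.0)
  x^k = (0.0, 0.0), subgradient = b - a^T x = 16.0
  y^{k+1} = 0.0 + 0.05*16.0 = 0.8
Step 2: y^k = 0.8, reduced costs: (2.8, 7.0)
  x^k = (0.0, 0.0), subgradient = b - a^T x = 16.0
  y^{k+1} = 0.8 + 0.05*16.0 = 1.6
Step 3: y^k = 1.6, reduced costs: (-0.4, 3.0)
  x^k = (12.0, 0.0), subgradient = b - a^T x = -32.0
  y^{k+1} = 1.6 + 0.05*-32.0 = 0.0
Step 4: y^k = 0.0, reduced costs: (6.0, 11.0)
  x^k = (0.0, 0.0), subgradient = b - a^T x = 16.0
  y^{k+1} = 0.0 + 0.05*16.0 = 0.8
Dual objective at y_4 = 0.8: reduced costs (2.8, 7.0), box minimizer x = (0.0, 0.0)
g(y_4) = b*y + (c1 - a1*y)*x1 + (c2 - a2*y)*x2 = 16*0.8 + 2.8*0.0 + 7.0*0.0 = 12.8 + 0.0 + 0.0 = 12.8


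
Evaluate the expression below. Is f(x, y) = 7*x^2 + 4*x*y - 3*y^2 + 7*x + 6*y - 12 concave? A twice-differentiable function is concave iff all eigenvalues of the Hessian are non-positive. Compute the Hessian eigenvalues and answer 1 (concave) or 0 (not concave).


The Hessian of f(x,y) = 7*x^2 + 4*x*y - 3*y^2 + 7*x + 6*y - 12 is:
H = [[14, 4], [4, -6]]
Trace = 14 - 6 = 8
Determinant = 14*-6 - (4)^2 = -100
Discriminant = (8)^2 - 4*-100 = 464.0
Eigenvalues: lambda_1 = -6.7703, lambda_2 = 14.7703
The function is not concave.

0


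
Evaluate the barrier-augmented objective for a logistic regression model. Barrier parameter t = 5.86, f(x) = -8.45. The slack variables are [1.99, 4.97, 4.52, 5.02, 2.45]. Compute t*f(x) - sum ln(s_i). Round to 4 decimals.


Step 1: Compute log-barrier.
ln values: [0.6881, 1.6034, 1.5085, 1.6134, 0.8961]
phi = -(0.6881 + 1.6034 + 1.5085 + 1.6134 + 0.8961) = -6.3096
Step 2: Compute augmented objective.
t*f(x) = 5.86*-8.45 = -49.517
Total = -49.517 - 6.3096 = -55.8266


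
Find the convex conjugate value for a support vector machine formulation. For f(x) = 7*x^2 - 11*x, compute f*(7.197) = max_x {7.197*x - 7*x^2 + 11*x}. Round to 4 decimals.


f*(y) = sup_x {y*x - a*x^2 - b*x} = sup_x {(y-b)*x - a*x^2}
FOC: (y - b) - 2a*x = 0 => x* = (y - b)/(2a)
x* = (7.197 + 11)/(2*7) = 1.2998
f*(7.197) = (y-b)^2/(4a) = (7.197 + 11)^2/(4*7)
= 331.1308/28 = 11.8261


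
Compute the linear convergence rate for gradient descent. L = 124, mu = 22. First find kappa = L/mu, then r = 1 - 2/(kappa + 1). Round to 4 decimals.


Step 1: Compute the condition number.
kappa = L/mu = 124/22 = 5.6364
Step 2: Compute the convergence rate.
r = 1 - 2/(kappa + 1) = 1 - 2*mu/(L + mu) = (L - mu)/(L + mu) = 102/146 = 0.6986


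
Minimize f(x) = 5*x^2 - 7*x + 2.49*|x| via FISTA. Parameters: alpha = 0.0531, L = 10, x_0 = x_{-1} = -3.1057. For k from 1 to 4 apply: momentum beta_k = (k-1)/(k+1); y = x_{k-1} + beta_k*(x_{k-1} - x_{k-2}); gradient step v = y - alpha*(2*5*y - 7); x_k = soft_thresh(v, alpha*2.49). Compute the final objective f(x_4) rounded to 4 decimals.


FISTA on f(x) = 5*x^2 - 7*x + 2.49*|x|
L = 10, alpha = 0.0531
Iteration 1: beta = 0.0, y = -3.1057 + 0.0*(-3.1057 + 3.1057) = -3.1057
  grad(y) = -38.057, v = y - alpha*grad = -1.0849
  prox(v) = soft_thresh(-1.0849, 0.1322) = -0.9527
Iteration 2: beta = 0.3333, y = -0.9527 + 0.3333*(-0.9527 + 3.1057) = -0.235
  grad(y) = -9.3497, v = y - alpha*grad = 0.2615
  prox(v) = soft_thresh(0.2615, 0.1322) = 0.1293
Iteration 3: beta = 0.5, y = 0.1293 + 0.5*(0.1293 + 0.9527) = 0.6702
  grad(y) = -0.2975, v = y - alpha*grad = 0.686
  prox(v) = soft_thresh(0.686, 0.1322) = 0.5538
Iteration 4: beta = 0.6, y = 0.5538 + 0.6*(0.5538 - 0.1293) = 0.8086
  grad(y) = 1.0855, v = y - alpha*grad = 0.7509
  prox(v) = soft_thresh(0.7509, 0.1322) = 0.6187
f(x_4) = 5*0.6187^2 - 7*0.6187 + 2.49*|0.6187| = -0.8764


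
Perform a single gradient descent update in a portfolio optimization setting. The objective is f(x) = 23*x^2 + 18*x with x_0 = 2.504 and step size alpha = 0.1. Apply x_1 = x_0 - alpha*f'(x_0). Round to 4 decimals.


We compute the gradient at x_0 and apply the update.
f'(x) = 46*x + 18
f'(2.504) = 46*2.504 + 18 = 133.184
x_1 = 2.504 - 0.1*133.184 = -10.8144


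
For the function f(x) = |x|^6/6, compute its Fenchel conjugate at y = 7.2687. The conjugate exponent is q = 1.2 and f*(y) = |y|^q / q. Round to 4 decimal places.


The conjugate exponent q satisfies 1/p + 1/q = 1.
p = 6, so q = 6/(6 - 1) = 1.2
|y|^q = 7.2687^1.2 = 10.8081
f*(7.2687) = 10.8081 / 1.2 = 9.0067


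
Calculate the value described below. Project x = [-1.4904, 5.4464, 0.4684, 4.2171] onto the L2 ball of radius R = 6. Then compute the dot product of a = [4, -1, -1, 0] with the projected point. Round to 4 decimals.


Step 1: Compute ||x|| (intermediates to 6 decimals).
||x|| = sqrt((-1.4904)^2 + 5.4464^2 + 0.4684^2 + 4.2171^2) = 7.063136
Step 2: Project.
Since ||x|| > R, scale = R/||x|| = 6/7.063136 = 0.849481, proj(x) = scale * x
proj(x) = [-1.266066, 4.626613, 0.397897, 3.582346]
Step 3: Dot product.
a^T * proj(x) = 4*(-1.266066) - 1*4.626613 - 1*0.397897 + 0*3.582346 = -10.0888


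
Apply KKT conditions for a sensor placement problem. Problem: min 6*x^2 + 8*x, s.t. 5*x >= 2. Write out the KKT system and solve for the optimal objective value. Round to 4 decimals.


Step 1: Try lambda = 0 (constraint inactive).
x_unc = -8/(2*6) = -0.6667
Check: 5*-0.6667 = -3.3335 < 2 -- violated!
Step 2: Constraint must be active: 5*x = 2
x* = 2/5 = 0.4
lambda = (2*6*0.4 + 8)/5 = 2.56
Step 3: Compute optimal value.
f(x*) = 6*0.4^2 + 8*0.4 = 4.16


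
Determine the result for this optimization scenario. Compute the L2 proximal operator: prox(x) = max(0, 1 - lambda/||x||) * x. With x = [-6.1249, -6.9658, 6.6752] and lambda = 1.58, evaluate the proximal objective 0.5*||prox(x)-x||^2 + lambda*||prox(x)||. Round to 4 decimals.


Step 1: Compute ||x||.
||x|| = 11.4278
Step 2: Compute scaling factor.
scale = max(0, 1 - 1.58/11.4278) = 0.8617
Step 3: prox(x) = [-5.2781, -6.0027, 5.7523]
||prox(x)|| = 9.8478
Step 4: Proximal objective.
0.5*||prox-x||^2 = 1.2482
lambda*||prox|| = 15.5595
Total = 16.8078


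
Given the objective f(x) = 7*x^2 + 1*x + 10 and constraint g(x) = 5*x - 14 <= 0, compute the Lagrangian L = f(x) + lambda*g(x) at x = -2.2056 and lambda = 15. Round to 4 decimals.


Step 1: Evaluate f(x).
f(-2.2056) = 7*(-2.2056)^2 + 1*(-2.2056) + 10 = 41.8471
Step 2: Evaluate g(x).
g(-2.2056) = 5*-2.2056 - 14 = -25.028
Step 3: Compute Lagrangian.
L = 41.8471 + 15*-25.028 = -333.5729


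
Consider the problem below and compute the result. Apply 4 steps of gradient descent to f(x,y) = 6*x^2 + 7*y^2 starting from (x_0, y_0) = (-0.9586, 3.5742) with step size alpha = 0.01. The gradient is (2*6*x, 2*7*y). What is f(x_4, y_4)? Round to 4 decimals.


Gradient descent on f(x,y) = 6*x^2 + 7*y^2.
Starting point: (-0.9586, 3.5742), alpha = 0.01
Step 1: grad_x = 2*6*-0.9586 = -11.5032, grad_y = 2*7*3.5742 = 50.0388
  x_1 = -0.9586 - 0.01*-11.5032 = -0.8436
  y_1 = 3.5742 - 0.01*50.0388 = 3.0738
Step 2: grad_x = 2*6*-0.8436 = -10.1228, grad_y = 2*7*3.0738 = 43.0334
  x_2 = -0.8436 - 0.01*-10.1228 = -0.7423
  y_2 = 3.0738 - 0.01*43.0334 = 2.6435
Step 3: grad_x = 2*6*-0.7423 = -8.9081, grad_y = 2*7*2.6435 = 37.0087
  x_3 = -0.7423 - 0.01*-8.9081 = -0.6533
  y_3 = 2.6435 - 0.01*37.0087 = 2.2734
Step 4: grad_x = 2*6*-0.6533 = -7.8391, grad_y = 2*7*2.2734 = 31.8275
  x_4 = -0.6533 - 0.01*-7.8391 = -0.5749
  y_4 = 2.2734 - 0.01*31.8275 = 1.9551
f(-0.5749, 1.9551) = 6*(-0.5749)^2 + 7*1.9551^2 = 28.7402


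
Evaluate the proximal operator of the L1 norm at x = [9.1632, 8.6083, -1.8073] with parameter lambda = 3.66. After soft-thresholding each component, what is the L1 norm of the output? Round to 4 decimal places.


Soft-thresholding with lambda = 3.66:
prox(9.1632) = sign(9.1632)*max(|9.1632| - 3.66, 0) = 5.5032
prox(8.6083) = sign(8.6083)*max(|8.6083| - 3.66, 0) = 4.9483
prox(-1.8073) = sign(-1.8073)*max(|-1.8073| - 3.66, 0) = 0.0
prox(x) = [5.5032, 4.9483, 0.0]
||prox(x)||_1 = 5.5032 + 4.9483 + 0.0 = 10.4515


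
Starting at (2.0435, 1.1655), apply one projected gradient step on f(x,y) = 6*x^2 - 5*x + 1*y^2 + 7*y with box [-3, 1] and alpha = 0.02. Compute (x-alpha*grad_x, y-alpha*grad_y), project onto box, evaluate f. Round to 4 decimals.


Step 1: Compute gradient at (2.0435, 1.1655).
grad_x = 2*6*2.0435 - 5 = 19.522
grad_y = 2*1*1.1655 + 7 = 9.331
Step 2: Gradient step.
x_raw = 2.0435 - 0.02*19.522 = 1.6531
y_raw = 1.1655 - 0.02*9.331 = 0.9789
Step 3: Project onto [-3, 1].
x_proj = clip(1.6531) = 1.0
y_proj = clip(0.9789) = 0.9789
Step 4: Evaluate f.
f(1.0, 0.9789) = 8.8104


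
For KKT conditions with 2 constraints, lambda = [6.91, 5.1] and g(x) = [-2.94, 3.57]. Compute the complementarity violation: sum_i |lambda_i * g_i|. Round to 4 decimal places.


KKT complementary slackness check:
lambda_1 * g_1 = 6.91 * -2.94 = -20.3154
lambda_2 * g_2 = 5.1 * 3.57 = 18.207
Total violation = 20.3154 + 18.207 = 38.5224


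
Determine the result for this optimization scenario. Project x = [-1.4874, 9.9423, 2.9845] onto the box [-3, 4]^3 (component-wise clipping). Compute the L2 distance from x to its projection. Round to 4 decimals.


Project each component onto [-3, 4].
clip(-1.4874) = -1.4874, clip(9.9423) = 4.0, clip(2.9845) = 2.9845
Projection = [-1.4874, 4.0, 2.9845]
Squared diffs: [0.0, 35.3109, 0.0]
Distance = sqrt(35.3109) = 5.9423


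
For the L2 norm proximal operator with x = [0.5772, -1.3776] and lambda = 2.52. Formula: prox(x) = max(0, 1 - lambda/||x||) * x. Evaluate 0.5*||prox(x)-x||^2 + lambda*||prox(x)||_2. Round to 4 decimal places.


Step 1: Compute ||x||.
||x|| = 1.4936
Step 2: Compute scaling factor.
scale = max(0, 1 - 2.52/1.4936) = 0.0
Step 3: prox(x) = [0.0, -0.0]
||prox(x)|| = 0.0
Step 4: Proximal objective.
0.5*||prox-x||^2 = 1.1155
lambda*||prox|| = 0.0
Total = 1.1155


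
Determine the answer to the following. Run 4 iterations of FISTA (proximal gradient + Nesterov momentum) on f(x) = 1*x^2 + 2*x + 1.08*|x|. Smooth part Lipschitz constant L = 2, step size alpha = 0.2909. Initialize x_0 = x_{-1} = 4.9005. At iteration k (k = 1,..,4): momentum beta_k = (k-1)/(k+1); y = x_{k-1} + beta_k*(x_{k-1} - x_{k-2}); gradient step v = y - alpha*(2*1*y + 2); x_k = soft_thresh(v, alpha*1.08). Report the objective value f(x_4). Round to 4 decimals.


FISTA on f(x) = 1*x^2 + 2*x + 1.08*|x|
L = 2, alpha = 0.2909
Iteration 1: beta = 0.0, y = 4.9005 + 0.0*(4.9005 - 4.9005) = 4.9005
  grad(y) = 11.801, v = y - alpha*grad = 1.4676
  prox(v) = soft_thresh(1.4676, 0.3142) = 1.1534
Iteration 2: beta = 0.3333, y = 1.1534 + 0.3333*(1.1534 - 4.9005) = -0.0956
  grad(y) = 1.8088, v = y - alpha*grad = -0.6218
  prox(v) = soft_thresh(-0.6218, 0.3142) = -0.3076
Iteration 3: beta = 0.5, y = -0.3076 + 0.5*(-0.3076 - 1.1534) = -1.0381
  grad(y) = -0.0763, v = y - alpha*grad = -1.0159
  prox(v) = soft_thresh(-1.0159, 0.3142) = -0.7018
Iteration 4: beta = 0.6, y = -0.7018 + 0.6*(-0.7018 + 0.3076) = -0.9383
  grad(y) = 0.1235, v = y - alpha*grad = -0.9742
  prox(v) = soft_thresh(-0.9742, 0.3142) = -0.66
f(x_4) = 1*(-0.66)^2 + 2*(-0.66) + 1.08*|-0.66| = -0.1716


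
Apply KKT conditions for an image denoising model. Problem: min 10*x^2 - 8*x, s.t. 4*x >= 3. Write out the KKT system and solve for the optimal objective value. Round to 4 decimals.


Step 1: Try lambda = 0 (constraint inactive).
x_unc = 8/(2*10) = 0.4
Check: 4*0.4 = 1.6 < 3 -- violated!
Step 2: Constraint must be active: 4*x = 3
x* = 3/4 = 0.75
lambda = (2*10*0.75 - 8)/4 = 1.75
Step 3: Compute optimal value.
f(x*) = 10*0.75^2 - 8*0.75 = -0.375


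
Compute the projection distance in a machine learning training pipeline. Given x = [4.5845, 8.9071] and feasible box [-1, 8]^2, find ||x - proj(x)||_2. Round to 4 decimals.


Project each component onto [-1, 8].
clip(4.5845) = 4.5845, clip(8.9071) = 8.0
Projection = [4.5845, 8.0]
Squared diffs: [0.0, 0.8228]
Distance = sqrt(0.8228) = 0.9071


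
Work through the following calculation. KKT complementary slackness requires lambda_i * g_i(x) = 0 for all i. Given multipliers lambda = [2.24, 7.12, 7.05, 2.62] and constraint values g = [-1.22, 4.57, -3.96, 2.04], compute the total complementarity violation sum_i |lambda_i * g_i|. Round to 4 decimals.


KKT complementary slackness check:
lambda_1 * g_1 = 2.24 * -1.22 = -2.7328
lambda_2 * g_2 = 7.12 * 4.57 = 32.5384
lambda_3 * g_3 = 7.05 * -3.96 = -27.918
lambda_4 * g_4 = 2.62 * 2.04 = 5.3448
Total violation = 2.7328 + 32.5384 + 27.918 + 5.3448 = 68.534


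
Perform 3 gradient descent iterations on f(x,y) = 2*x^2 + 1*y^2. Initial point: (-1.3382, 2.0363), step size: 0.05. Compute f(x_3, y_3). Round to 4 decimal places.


Gradient descent on f(x,y) = 2*x^2 + 1*y^2.
Starting point: (-1.3382, 2.0363), alpha = 0.05
Step 1: grad_x = 2*2*-1.3382 = -5.3528, grad_y = 2*1*2.0363 = 4.0726
  x_1 = -1.3382 - 0.05*-5.3528 = -1.0706
  y_1 = 2.0363 - 0.05*4.0726 = 1.8327
Step 2: grad_x = 2*2*-1.0706 = -4.2822, grad_y = 2*1*1.8327 = 3.6653
  x_2 = -1.0706 - 0.05*-4.2822 = -0.8564
  y_2 = 1.8327 - 0.05*3.6653 = 1.6494
Step 3: grad_x = 2*2*-0.8564 = -3.4258, grad_y = 2*1*1.6494 = 3.2988
  x_3 = -0.8564 - 0.05*-3.4258 = -0.6852
  y_3 = 1.6494 - 0.05*3.2988 = 1.4845
f(-0.6852, 1.4845) = 2*(-0.6852)^2 + 1*1.4845^2 = 3.1425


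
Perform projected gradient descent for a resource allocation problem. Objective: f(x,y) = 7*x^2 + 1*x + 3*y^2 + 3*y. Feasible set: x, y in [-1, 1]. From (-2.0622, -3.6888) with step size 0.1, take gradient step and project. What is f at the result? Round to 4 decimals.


Step 1: Compute gradient at (-2.0622, -3.6888).
grad_x = 2*7*-2.0622 + 1 = -27.8708
grad_y = 2*3*-3.6888 + 3 = -19.1328
Step 2: Gradient step.
x_raw = -2.0622 - 0.1*-27.8708 = 0.7249
y_raw = -3.6888 - 0.1*-19.1328 = -1.7755
Step 3: Project onto [-1, 1].
x_proj = clip(0.7249) = 0.7249
y_proj = clip(-1.7755) = -1.0
Step 4: Evaluate f.
f(0.7249, -1.0) = 4.403


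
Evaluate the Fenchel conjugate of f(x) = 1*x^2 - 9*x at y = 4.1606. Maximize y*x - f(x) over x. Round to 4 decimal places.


f*(y) = sup_x {y*x - a*x^2 - b*x} = sup_x {(y-b)*x - a*x^2}
FOC: (y - b) - 2a*x = 0 => x* = (y - b)/(2a)
x* = (4.1606 + 9)/(2*1) = 6.5803
f*(4.1606) = (y-b)^2/(4a) = (4.1606 + 9)^2/(4*1)
= 173.2014/4 = 43.3003


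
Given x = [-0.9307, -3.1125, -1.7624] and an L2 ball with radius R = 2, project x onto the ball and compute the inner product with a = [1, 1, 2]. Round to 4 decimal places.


Step 1: Compute ||x|| (intermediates to 6 decimals).
||x|| = sqrt((-0.9307)^2 + (-3.1125)^2 + (-1.7624)^2) = 3.695932
Step 2: Project.
Since ||x|| > R, scale = R/||x|| = 2/3.695932 = 0.541135, proj(x) = scale * x
proj(x) = [-0.503634, -1.684283, -0.953696]
Step 3: Dot product.
a^T * proj(x) = 1*(-0.503634) + 1*(-1.684283) + 2*(-0.953696) = -4.0953


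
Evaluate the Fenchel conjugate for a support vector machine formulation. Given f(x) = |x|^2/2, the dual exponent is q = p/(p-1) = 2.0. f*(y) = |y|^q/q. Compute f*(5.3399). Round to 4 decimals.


The conjugate exponent q satisfies 1/p + 1/q = 1.
p = 2, so q = 2/(2 - 1) = 2.0
|y|^q = 5.3399^2.0 = 28.5145
f*(5.3399) = 28.5145 / 2.0 = 14.2573


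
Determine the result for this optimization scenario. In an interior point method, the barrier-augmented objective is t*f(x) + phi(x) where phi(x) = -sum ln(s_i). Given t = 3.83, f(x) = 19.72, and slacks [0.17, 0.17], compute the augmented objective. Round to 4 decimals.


Step 1: Compute log-barrier.
ln values: [-1.772, -1.772]
phi = -(-1.772 - 1.772) = 3.5439
Step 2: Compute augmented objective.
t*f(x) = 3.83*19.72 = 75.5276
Total = 75.5276 + 3.5439 = 79.0715


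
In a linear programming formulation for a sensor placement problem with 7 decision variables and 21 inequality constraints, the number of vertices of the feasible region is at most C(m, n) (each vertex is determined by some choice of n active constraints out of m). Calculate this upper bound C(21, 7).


Each vertex corresponds to some choice of n active constraints out of m, so the number of vertices is at most C(m, n) = m! / (n!(m-n)!).
m = 21, n = 7
Numerator: 21 * 20 * 19 * 18 * 17 * 16 * 15
Denominator: 7! = 5040
C(21, 7) = 116280


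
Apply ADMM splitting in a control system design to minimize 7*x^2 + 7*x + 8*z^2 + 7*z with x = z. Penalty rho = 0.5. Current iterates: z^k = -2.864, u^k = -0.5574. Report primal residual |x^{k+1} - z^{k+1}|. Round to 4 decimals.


ADMM iteration with rho = 0.5, z^k = -2.864, u^k = -0.5574
Step 1: x-update.
Minimize 7*x^2 + 7*x + (0.5/2)*(x + 2.864 - 0.5574)^2
FOC: (2*7 + 0.5)*x = -7 + 0.5*(-2.864 + 0.5574)
x^{k+1} = -0.5623
Step 2: z-update.
Minimize 8*z^2 + 7*z + (0.5/2)*(-0.5623 - z - 0.5574)^2
FOC: (2*8 + 0.5)*z = -7 + 0.5*(-0.5623 - 0.5574)
z^{k+1} = -0.4582
Step 3: u-update.
u^{k+1} = -0.5574 - 0.5623 + 0.4582 = -0.6615
Step 4: Primal residual = |-0.5623 + 0.4582| = 0.1041


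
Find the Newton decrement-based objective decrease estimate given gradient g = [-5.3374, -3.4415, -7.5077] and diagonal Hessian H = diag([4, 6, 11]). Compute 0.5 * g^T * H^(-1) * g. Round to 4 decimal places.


Step 1: H is diagonal, so H^(-1) * g = [-1.3344, -0.5736, -0.6825].
Step 2: g^T H^(-1) g = sum_i g_i^2 / H_ii
  = (-5.3374)^2/4 + (-3.4415)^2/6 + (-7.5077)^2/11
  = 7.122 + 1.974 + 5.1241 = 14.2201
Step 3: Objective decrease = 0.5 * g^T H^(-1) g = 7.11


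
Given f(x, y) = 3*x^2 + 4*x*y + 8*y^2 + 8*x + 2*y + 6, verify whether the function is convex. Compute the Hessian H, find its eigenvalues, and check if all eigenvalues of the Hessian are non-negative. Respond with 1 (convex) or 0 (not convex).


The Hessian of f(x,y) = 3*x^2 + 4*x*y + 8*y^2 + 8*x + 2*y + 6 is:
H = [[6, 4], [4, 16]]
Trace = 6 + 16 = 22
Determinant = 6*16 - (4)^2 = 80
Discriminant = (22)^2 - 4*80 = 164.0
Eigenvalues: lambda_1 = 4.5969, lambda_2 = 17.4031
The function is convex.

1
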